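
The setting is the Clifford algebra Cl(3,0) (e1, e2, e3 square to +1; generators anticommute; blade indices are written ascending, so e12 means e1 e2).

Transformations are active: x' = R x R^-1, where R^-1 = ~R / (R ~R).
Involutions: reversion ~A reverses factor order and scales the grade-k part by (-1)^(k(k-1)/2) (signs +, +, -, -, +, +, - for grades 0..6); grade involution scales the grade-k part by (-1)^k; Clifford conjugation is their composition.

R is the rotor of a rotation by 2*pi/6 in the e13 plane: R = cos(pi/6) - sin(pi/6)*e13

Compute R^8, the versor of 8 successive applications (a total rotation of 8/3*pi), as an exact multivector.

Half-angle bookkeeping: 8 applications in e13 add up to rotor phase 8*pi/6 = 4*pi/3, so R^8 = cos(4*pi/3) - sin(4*pi/3)*e13.
cos(4*pi/3) = -1/2 and sin(4*pi/3) = -sqrt(3)/2, so R^8 = -1/2 + sqrt(3)/2*e13. The net rotation is 2/3*pi (after discarding 1 full turn, each of which contributes a factor -1 to the rotor); the rotor keeps the half-angle phase exactly.
Answer: -1/2 + sqrt(3)/2*e13


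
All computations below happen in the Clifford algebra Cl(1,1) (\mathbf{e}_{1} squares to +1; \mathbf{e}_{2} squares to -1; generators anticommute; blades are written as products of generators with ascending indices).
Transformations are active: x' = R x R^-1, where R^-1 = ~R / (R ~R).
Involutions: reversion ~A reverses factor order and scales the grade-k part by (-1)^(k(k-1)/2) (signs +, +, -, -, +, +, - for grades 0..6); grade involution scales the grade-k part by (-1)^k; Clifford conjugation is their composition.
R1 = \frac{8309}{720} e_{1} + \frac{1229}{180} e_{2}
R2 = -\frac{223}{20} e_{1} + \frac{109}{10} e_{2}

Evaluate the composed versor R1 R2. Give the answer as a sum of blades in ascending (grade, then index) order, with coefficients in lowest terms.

Distribute over the terms of R1 (each basis-blade product reordered to ascending indices, repeated generators contracted through their squares):
(\frac{8309}{720} e_{1}) R2 = -\frac{1852907}{14400} + \frac{905681}{7200} e_{1} e_{2}
(\frac{1229}{180} e_{2}) R2 = -\frac{133961}{1800} + \frac{274067}{3600} e_{1} e_{2}
Summing the partial products and collecting blades:
Answer: -\frac{64991}{320} + \frac{32307}{160} e_{1} e_{2}


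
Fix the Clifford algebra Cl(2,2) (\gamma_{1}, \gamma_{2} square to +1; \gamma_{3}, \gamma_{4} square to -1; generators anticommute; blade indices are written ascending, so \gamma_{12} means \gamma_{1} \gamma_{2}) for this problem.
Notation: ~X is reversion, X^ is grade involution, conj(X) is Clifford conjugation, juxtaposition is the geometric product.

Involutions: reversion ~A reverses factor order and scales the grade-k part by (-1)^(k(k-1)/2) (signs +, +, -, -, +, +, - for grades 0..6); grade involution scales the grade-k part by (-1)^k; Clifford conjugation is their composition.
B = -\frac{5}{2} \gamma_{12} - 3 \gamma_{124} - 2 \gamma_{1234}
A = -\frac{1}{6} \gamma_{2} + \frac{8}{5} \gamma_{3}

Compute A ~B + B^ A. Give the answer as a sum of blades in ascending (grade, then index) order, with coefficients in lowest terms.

first term: \frac{5}{12} \gamma_{1} + \frac{1}{2} \gamma_{14} + 4 \gamma_{123} + \frac{16}{5} \gamma_{124} - \frac{1}{3} \gamma_{134} + \frac{24}{5} \gamma_{1234}
second term: \frac{5}{12} \gamma_{1} + \frac{1}{2} \gamma_{14} - 4 \gamma_{123} - \frac{16}{5} \gamma_{124} + \frac{1}{3} \gamma_{134} - \frac{24}{5} \gamma_{1234}
Answer: \frac{5}{6} \gamma_{1} + \gamma_{14}


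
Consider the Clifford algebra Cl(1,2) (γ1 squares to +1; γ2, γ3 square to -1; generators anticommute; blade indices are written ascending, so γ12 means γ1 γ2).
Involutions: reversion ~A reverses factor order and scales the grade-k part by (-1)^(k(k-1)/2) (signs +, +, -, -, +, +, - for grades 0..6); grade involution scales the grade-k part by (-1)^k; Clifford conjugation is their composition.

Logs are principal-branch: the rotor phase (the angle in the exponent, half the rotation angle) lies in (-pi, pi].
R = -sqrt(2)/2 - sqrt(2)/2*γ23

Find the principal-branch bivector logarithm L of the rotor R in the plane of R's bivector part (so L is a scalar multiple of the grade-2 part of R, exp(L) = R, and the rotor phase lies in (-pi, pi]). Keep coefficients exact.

The scalar part of R is -sqrt(2)/2, so the principal-branch rotor phase is pinned; divide the bivector part by its sine to get the unit plane — L is the phase times that plane.
Concretely: cos(phase) = -sqrt(2)/2 gives phase = ±3*pi/4, and since phase/sin(phase) is even the sign is immaterial: L = (phase/sin(phase)) * <R>_2 = (3*sqrt(2)*pi/4) * <R>_2.
Answer: -3*pi/4*γ23


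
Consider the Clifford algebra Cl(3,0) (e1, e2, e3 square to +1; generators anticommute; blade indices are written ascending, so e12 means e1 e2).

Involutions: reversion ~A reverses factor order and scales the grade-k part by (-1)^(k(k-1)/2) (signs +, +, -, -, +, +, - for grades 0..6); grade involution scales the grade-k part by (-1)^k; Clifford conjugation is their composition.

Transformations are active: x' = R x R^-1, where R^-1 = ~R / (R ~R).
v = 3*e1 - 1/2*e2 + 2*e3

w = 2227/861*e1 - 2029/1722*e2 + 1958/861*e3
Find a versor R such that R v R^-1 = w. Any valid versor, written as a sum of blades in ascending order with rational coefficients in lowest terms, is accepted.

Equal squares first: v^2 = w^2 = 53/4. Then v + w = 4810/861*e1 - 1445/861*e2 + 3680/861*e3 is a versor taking v to w, provided it is invertible.
Answer: 4810/861*e1 - 1445/861*e2 + 3680/861*e3


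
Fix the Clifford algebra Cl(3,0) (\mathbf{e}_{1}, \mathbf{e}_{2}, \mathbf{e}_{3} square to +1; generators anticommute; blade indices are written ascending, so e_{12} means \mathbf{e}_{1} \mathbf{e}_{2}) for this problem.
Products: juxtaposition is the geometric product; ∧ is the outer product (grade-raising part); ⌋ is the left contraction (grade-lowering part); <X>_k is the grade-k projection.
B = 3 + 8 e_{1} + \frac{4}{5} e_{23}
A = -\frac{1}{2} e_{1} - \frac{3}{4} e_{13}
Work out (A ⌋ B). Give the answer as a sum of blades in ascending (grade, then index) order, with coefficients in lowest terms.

step 1: -4
Answer: -4


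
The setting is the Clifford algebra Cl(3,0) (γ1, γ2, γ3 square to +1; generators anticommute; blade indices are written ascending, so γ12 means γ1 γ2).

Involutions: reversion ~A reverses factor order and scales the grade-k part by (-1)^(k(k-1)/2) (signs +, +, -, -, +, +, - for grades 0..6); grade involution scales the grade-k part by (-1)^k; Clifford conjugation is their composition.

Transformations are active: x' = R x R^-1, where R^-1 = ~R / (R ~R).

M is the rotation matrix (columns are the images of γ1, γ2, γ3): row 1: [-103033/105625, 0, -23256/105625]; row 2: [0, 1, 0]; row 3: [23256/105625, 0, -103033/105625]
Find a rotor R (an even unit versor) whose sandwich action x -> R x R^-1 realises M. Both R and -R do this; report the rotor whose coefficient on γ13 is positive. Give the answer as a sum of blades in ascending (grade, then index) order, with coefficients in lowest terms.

Method: write R = a + b12*γ12 + b13*γ13 + b23*γ23 with a^2 + b12^2 + b13^2 + b23^2 = 1 (so R^-1 = ~R). Expanding the columns R e_j ~R gives tr M = 4a^2 - 1 and, from the antisymmetric part, M21 - M12 = -4a*b12, M13 - M31 = 4a*b13, M32 - M23 = -4a*b23.
Here tr M = -100441/105625, so a^2 = (1 + tr M)/4 = 1296/105625 and a = ±36/325. Taking a = 36/325: M21 - M12 = 0, M13 - M31 = -46512/105625, M32 - M23 = 0, giving b12 = 0, b13 = -323/325, b23 = 0, i.e. R = 36/325 - 323/325*γ13.
Its γ13 coefficient is negative, so report the other preimage -R.
Answer: -36/325 + 323/325*γ13. Note: both R and -R realise this M (trace -100441/105625); the covering map identifies them, and the γ13-coefficient sign is the tie-breaker.


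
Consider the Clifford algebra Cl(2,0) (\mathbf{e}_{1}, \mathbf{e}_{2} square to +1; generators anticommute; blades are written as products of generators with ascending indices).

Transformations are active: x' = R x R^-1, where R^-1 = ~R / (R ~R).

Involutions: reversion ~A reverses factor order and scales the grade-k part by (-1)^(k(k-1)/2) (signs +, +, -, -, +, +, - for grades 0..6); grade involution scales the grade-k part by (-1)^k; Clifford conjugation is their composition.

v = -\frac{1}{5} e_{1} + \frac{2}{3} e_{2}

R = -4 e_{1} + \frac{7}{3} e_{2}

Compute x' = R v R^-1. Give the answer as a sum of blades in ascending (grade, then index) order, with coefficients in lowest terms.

~R = -4 e_{1} + \frac{7}{3} e_{2}, and R ~R = \frac{193}{9}, so R^-1 = ~R / (\frac{193}{9}).
R v = \frac{106}{45} - \frac{11}{5} e_{1} e_{2}
Answer: -\frac{131}{193} e_{1} - \frac{446}{2895} e_{2}


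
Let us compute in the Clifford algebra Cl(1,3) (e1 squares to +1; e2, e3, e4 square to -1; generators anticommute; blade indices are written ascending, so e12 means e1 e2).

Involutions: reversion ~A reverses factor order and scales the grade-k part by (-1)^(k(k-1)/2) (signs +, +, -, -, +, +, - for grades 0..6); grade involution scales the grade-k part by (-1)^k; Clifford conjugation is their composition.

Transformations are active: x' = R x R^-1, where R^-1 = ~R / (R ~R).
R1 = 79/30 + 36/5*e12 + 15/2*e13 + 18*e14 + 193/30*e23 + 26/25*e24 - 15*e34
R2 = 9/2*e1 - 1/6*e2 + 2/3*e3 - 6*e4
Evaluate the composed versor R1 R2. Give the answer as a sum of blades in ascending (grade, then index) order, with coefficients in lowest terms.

Distribute over the terms of R2 (each basis-blade product reordered to ascending indices, repeated generators contracted through their squares):
R1 (9/2*e1) = 237/20*e1 - 162/5*e2 - 135/4*e3 - 81*e4 + 579/20*e123 + 117/25*e124 - 135/2*e134
R1 (-1/6*e2) = 6/5*e1 - 79/180*e2 - 193/180*e3 - 13/75*e4 + 5/4*e123 + 3*e124 + 5/2*e234
R1 (2/3*e3) = -5*e1 - 193/45*e2 + 79/45*e3 - 10*e4 + 24/5*e123 - 12*e134 - 52/75*e234
R1 (-6*e4) = 108*e1 + 156/25*e2 - 90*e3 - 79/5*e4 - 216/5*e124 - 45*e134 - 193/5*e234
Summing the partial products and collecting blades:
Answer: 2321/20*e1 - 27799/900*e2 - 1846/15*e3 - 8023/75*e4 + 35*e123 - 888/25*e124 - 249/2*e134 - 5519/150*e234


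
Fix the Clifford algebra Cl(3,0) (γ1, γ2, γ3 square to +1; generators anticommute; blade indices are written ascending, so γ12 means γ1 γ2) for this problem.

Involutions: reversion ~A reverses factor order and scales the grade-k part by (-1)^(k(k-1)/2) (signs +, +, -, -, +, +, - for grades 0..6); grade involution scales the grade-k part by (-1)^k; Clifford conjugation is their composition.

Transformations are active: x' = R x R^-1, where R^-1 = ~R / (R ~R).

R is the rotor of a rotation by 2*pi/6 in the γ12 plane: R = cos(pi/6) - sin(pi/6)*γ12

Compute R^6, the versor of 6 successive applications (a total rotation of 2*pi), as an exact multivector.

Half-angle bookkeeping: 6 applications in γ12 add up to rotor phase 6*pi/6 = pi, so R^6 = cos(pi) - sin(pi)*γ12.
cos(pi) = -1 and sin(pi) = 0, so R^6 = -1. The total rotation 2*pi is 1 full turn, so every vector returns to itself, yet the rotor is -1, on the OTHER sheet of the double cover (an odd number of 2*pi turns).
Answer: -1


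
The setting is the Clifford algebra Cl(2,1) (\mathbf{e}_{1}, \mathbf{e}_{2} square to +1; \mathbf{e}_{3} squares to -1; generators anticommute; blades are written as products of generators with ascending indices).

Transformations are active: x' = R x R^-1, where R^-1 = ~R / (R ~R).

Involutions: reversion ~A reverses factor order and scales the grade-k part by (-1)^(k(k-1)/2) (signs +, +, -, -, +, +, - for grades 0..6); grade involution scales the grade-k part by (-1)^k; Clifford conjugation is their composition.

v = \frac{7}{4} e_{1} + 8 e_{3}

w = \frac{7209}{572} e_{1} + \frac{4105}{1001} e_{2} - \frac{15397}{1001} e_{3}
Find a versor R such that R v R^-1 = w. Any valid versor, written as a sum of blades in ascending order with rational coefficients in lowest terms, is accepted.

R = v + w = \frac{4105}{286} e_{1} + \frac{4105}{1001} e_{2} - \frac{7389}{1001} e_{3} works: the equal norms (-\frac{975}{16}) guarantee its sandwich swaps v into w.
Answer: \frac{4105}{286} e_{1} + \frac{4105}{1001} e_{2} - \frac{7389}{1001} e_{3}


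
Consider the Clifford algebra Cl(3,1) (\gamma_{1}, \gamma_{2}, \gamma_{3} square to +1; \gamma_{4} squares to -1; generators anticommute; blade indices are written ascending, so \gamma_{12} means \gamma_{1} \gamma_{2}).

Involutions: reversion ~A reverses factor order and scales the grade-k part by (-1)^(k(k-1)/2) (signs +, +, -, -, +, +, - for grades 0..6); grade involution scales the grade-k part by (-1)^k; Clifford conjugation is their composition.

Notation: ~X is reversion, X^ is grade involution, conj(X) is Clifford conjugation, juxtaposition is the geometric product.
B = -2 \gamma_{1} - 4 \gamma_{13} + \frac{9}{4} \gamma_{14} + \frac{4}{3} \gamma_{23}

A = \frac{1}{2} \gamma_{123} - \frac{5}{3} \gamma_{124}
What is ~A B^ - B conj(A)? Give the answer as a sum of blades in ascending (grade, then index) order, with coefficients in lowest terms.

first term: \frac{2}{3} \gamma_{1} - \frac{7}{4} \gamma_{2} - \gamma_{23} + \frac{10}{3} \gamma_{24} + \frac{20}{9} \gamma_{134} + \frac{133}{24} \gamma_{234}
second term: -\frac{2}{3} \gamma_{1} + \frac{7}{4} \gamma_{2} - \gamma_{23} + \frac{10}{3} \gamma_{24} + \frac{20}{9} \gamma_{134} + \frac{133}{24} \gamma_{234}
Answer: \frac{4}{3} \gamma_{1} - \frac{7}{2} \gamma_{2}


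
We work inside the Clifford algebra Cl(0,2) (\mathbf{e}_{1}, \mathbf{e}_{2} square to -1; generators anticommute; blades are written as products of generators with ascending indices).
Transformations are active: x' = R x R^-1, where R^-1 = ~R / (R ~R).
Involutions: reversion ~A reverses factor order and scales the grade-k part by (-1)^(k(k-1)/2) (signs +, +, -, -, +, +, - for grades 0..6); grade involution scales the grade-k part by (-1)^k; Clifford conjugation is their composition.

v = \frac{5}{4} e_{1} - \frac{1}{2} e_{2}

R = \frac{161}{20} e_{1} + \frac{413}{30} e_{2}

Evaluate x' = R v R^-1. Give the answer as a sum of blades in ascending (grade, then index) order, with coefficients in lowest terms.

~R = \frac{161}{20} e_{1} + \frac{413}{30} e_{2}, and R ~R = -\frac{183113}{720}, so R^-1 = ~R / (-\frac{183113}{720}).
R v = -\frac{763}{240} - \frac{637}{30} e_{1} e_{2}
Answer: -\frac{78383}{74740} e_{1} + \frac{31547}{37370} e_{2}


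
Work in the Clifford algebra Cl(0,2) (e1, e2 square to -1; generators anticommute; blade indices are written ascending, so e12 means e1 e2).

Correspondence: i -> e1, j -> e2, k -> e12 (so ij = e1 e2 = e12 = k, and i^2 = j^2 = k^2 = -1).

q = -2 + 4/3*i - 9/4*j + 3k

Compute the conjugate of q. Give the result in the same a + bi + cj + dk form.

In blades: q = -2 + 4/3*e1 - 9/4*e2 + 3*e12.
Conjugation here is Clifford conjugation: the scalar is fixed and the grade-1 and grade-2 blades all flip sign, giving -2 - 4/3*e1 + 9/4*e2 - 3*e12; translating back:
Answer: -2 - 4/3*i + 9/4*j - 3k


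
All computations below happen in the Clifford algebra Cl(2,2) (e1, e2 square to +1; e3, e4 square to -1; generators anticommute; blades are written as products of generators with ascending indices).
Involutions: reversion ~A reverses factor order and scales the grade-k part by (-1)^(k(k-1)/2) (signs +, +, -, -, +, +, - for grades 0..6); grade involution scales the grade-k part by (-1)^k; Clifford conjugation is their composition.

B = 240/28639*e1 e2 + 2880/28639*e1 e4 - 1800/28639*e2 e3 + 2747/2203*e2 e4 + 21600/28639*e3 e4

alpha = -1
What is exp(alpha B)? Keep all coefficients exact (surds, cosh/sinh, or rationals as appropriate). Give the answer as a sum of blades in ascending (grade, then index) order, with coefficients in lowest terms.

B^2 term by term: the squares give (240/28639)^2*(e1 e2)^2 + (2880/28639)^2*(e1 e4)^2 + (-1800/28639)^2*(e2 e3)^2 + (2747/2203)^2*(e2 e4)^2 + (21600/28639)^2*(e3 e4)^2 = 57600/820192321*(-1) + 8294400/820192321*(+1) + 3240000/820192321*(+1) + 7546009/4853209*(+1) + 466560000/820192321*(-1) = 1 (each basis 2-blade squares to minus the product of its generators' squares); cross terms between blades sharing an index anticommute and cancel; the commuting (index-disjoint) pairs give grade-4 terms 2*c*c'*(blade product), which cancel blade by blade — e1 e2 e3 e4: 10368000/820192321 - 10368000/820192321 = 0 — confirming B is simple. So B^2 = 1.
B^2 = 1 — a positive square means the series sums to a boost: l = 1, alpha*l = -1, so exp(alpha B) = cosh(-1) + (sinh(-1)/1)*B = cosh(1) + (-sinh(1))*B.
Answer: cosh(1) - 240*sinh(1)/28639*e1 e2 - 2880*sinh(1)/28639*e1 e4 + 1800*sinh(1)/28639*e2 e3 - 2747*sinh(1)/2203*e2 e4 - 21600*sinh(1)/28639*e3 e4


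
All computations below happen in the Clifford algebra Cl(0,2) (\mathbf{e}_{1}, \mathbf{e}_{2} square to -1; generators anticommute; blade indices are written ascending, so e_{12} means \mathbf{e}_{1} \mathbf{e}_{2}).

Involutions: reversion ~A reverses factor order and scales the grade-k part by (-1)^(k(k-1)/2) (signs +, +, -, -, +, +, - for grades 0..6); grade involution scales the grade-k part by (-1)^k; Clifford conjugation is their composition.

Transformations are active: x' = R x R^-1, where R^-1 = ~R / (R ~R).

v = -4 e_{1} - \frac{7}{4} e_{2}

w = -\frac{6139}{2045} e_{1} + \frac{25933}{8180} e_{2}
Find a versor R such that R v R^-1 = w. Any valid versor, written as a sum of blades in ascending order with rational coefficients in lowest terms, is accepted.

Reasoning: v^2 = w^2 = -\frac{305}{16} since conjugation preserves the quadratic form; R = v + w = -\frac{14319}{2045} e_{1} + \frac{5809}{4090} e_{2} is then valid when invertible, keeping its own part and reversing (v - w)/2.
Answer: -\frac{14319}{2045} e_{1} + \frac{5809}{4090} e_{2}


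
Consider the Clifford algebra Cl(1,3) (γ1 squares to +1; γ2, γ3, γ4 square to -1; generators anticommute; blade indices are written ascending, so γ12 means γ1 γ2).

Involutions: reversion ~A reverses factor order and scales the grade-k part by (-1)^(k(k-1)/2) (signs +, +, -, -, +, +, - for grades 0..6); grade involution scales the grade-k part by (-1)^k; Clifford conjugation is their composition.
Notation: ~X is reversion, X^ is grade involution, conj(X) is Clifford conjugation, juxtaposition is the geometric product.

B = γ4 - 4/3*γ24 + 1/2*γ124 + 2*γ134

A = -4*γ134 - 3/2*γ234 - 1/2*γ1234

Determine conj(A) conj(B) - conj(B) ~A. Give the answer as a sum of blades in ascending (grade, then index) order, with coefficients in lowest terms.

first term: 8 - γ2 - 7/4*γ3 - 3*γ12 - 47/12*γ13 + 1/2*γ23 + 29/6*γ123
second term: -8 + γ2 + 7/4*γ3 - 3*γ12 + 49/12*γ13 + 7/2*γ23 + 35/6*γ123
Answer: 16 - 2*γ2 - 7/2*γ3 - 8*γ13 - 3*γ23 - γ123


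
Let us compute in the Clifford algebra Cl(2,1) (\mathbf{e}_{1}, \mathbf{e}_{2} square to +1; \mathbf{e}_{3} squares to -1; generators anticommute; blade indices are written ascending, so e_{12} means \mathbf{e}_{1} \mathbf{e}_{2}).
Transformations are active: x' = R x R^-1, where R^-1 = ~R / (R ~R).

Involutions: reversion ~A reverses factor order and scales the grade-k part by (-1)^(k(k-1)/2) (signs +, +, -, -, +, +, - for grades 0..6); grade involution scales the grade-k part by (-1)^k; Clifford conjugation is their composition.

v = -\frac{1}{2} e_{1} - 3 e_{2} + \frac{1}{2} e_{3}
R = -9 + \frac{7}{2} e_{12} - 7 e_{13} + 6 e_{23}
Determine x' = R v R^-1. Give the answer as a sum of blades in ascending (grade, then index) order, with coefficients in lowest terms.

~R = -9 - \frac{7}{2} e_{12} + 7 e_{13} - 6 e_{23}, and R ~R = \frac{33}{4}, so R^-1 = ~R / (\frac{33}{4}).
R v = -\frac{5}{2} e_{1} + \frac{103}{4} e_{2} + 10 e_{3} - \frac{89}{4} e_{123}
Answer: \frac{843}{22} e_{1} - \frac{509}{33} e_{2} - \frac{2719}{66} e_{3}


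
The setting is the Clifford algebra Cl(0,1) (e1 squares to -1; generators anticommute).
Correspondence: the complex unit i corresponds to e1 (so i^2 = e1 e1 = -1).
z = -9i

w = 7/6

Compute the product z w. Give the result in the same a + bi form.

In blades: z = -9*e1, w = 7/6.
Distribute z over w term by term (generator squares from the signature, products reordered to ascending indices): (-9*e1)*w = -21/2*e1.
Sum: -21/2*e1; translating back through the correspondence:
Answer: -21/2*i


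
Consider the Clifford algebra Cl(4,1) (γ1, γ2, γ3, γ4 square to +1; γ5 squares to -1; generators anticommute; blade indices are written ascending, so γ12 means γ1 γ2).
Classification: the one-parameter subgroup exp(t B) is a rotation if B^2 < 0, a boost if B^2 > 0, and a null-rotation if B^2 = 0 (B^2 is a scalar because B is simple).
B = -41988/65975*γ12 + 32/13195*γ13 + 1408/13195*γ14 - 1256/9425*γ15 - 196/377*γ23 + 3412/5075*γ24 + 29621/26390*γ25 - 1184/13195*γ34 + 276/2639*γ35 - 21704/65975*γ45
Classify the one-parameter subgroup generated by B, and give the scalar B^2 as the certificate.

B^2 term by term: the squares give (-41988/65975)^2*(γ12)^2 + (32/13195)^2*(γ13)^2 + (1408/13195)^2*(γ14)^2 + (-1256/9425)^2*(γ15)^2 + (-196/377)^2*(γ23)^2 + (3412/5075)^2*(γ24)^2 + (29621/26390)^2*(γ25)^2 + (-1184/13195)^2*(γ34)^2 + (276/2639)^2*(γ35)^2 + (-21704/65975)^2*(γ45)^2 = 1762992144/4352700625*(-1) + 1024/174108025*(-1) + 1982464/174108025*(-1) + 1577536/88830625*(+1) + 38416/142129*(-1) + 11641744/25755625*(-1) + 877403641/696432100*(+1) + 1401856/174108025*(-1) + 76176/6964321*(+1) + 471063616/4352700625*(+1) = 1/4 (each basis 2-blade squares to minus the product of its generators' squares); cross terms between blades sharing an index anticommute and cancel; the commuting (index-disjoint) pairs give grade-4 terms 2*c*c'*(blade product), which cancel blade by blade — γ1234: 99427584/870540125 - 218368/66964625 - 78848/710645 = 0; γ1235: -23177376/174108025 - 947872/174108025 + 492352/3553225 = 0; γ1245: 1822615104/4352700625 - 41706368/174108025 - 8570944/47831875 = 0; γ1345: -1389056/870540125 - 777216/34821605 + 2974208/124362875 = 0; γ2345: 1215424/3553225 - 1883424/13392925 - 35071264/174108025 = 0 — confirming B is simple. So B^2 = 1/4.
Answer: boost, certificate B^2 = 1/4. One invariant decides it: the square 1/4 survives every conjugation, and its sign is exactly the classification.


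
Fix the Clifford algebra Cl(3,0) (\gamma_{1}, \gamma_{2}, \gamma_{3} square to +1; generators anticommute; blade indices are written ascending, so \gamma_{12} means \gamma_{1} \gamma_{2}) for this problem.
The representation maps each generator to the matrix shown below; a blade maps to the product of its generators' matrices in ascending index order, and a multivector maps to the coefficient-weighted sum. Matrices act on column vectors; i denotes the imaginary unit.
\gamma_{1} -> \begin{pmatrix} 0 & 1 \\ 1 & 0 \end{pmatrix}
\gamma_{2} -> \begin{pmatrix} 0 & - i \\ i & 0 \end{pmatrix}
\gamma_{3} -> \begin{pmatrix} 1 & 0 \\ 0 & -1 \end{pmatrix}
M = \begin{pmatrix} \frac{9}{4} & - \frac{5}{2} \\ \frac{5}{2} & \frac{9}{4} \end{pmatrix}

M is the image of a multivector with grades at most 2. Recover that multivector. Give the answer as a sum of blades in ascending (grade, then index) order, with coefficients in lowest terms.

Method: 1, rho(\gamma_{1}), rho(\gamma_{2}), rho(\gamma_{3}) form a trace-orthogonal basis of the 2x2 complex matrices (tr(X Y) = 2 if X = Y, else 0), so M = m0*1 + m1*rho(\gamma_{1}) + m2*rho(\gamma_{2}) + m3*rho(\gamma_{3}) with m0 = tr(M)/2 = \frac{9}{4}, m1 = tr(M rho(\gamma_{1}))/2 = 0, m2 = tr(M rho(\gamma_{2}))/2 = - \frac{5 i}{2}, m3 = tr(M rho(\gamma_{3}))/2 = 0.
Multiplying table entries, the bivector images are rho(\gamma_{12}) = i*rho(\gamma_{3}), rho(\gamma_{13}) = -i*rho(\gamma_{2}), rho(\gamma_{23}) = i*rho(\gamma_{1}); with real blade coefficients the real parts of m0..m3 are the coefficients of 1, \gamma_{1}, \gamma_{2}, \gamma_{3} and the imaginary parts give the bivectors (\gamma_{23}: Im m1, \gamma_{13}: -Im m2, \gamma_{12}: Im m3).
Answer: \frac{9}{4} + \frac{5}{2} \gamma_{13}


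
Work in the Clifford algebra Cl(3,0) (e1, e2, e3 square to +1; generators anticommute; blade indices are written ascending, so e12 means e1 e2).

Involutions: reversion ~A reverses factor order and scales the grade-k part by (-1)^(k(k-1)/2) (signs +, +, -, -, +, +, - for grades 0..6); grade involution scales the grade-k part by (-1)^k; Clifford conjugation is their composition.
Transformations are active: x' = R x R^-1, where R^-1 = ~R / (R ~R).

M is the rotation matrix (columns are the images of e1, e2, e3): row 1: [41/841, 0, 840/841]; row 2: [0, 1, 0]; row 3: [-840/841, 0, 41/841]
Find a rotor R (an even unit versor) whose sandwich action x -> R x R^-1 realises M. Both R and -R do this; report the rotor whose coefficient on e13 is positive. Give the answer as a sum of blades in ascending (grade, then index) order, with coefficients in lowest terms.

Method: write R = a + b12*e12 + b13*e13 + b23*e23 with a^2 + b12^2 + b13^2 + b23^2 = 1 (so R^-1 = ~R). Expanding the columns R e_j ~R gives tr M = 4a^2 - 1 and, from the antisymmetric part, M21 - M12 = -4a*b12, M13 - M31 = 4a*b13, M32 - M23 = -4a*b23.
Here tr M = 923/841, so a^2 = (1 + tr M)/4 = 441/841 and a = ±21/29. Taking a = 21/29: M21 - M12 = 0, M13 - M31 = 1680/841, M32 - M23 = 0, giving b12 = 0, b13 = 20/29, b23 = 0, i.e. R = 21/29 + 20/29*e13.
Its e13 coefficient is already positive.
Answer: 21/29 + 20/29*e13. Sheet selection: the two-to-one cover makes ±R indistinguishable at the matrix level (trace 923/841), so uniqueness comes from the required sign on e13.


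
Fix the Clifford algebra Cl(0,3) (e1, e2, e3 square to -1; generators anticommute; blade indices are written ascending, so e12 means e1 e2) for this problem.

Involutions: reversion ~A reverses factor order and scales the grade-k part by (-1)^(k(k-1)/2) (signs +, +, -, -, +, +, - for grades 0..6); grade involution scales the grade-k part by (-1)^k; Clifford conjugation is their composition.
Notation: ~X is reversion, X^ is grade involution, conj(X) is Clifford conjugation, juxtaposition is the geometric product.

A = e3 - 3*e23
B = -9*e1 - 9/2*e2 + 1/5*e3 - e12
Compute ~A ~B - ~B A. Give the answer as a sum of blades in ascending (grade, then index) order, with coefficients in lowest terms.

first term: -1/5 - 3/5*e2 - 27/2*e3 + 12*e13 + 9/2*e23 - 26*e123
second term: -1/5 - 3/5*e2 - 27/2*e3 - 6*e13 - 9/2*e23 + 28*e123
Answer: 18*e13 + 9*e23 - 54*e123


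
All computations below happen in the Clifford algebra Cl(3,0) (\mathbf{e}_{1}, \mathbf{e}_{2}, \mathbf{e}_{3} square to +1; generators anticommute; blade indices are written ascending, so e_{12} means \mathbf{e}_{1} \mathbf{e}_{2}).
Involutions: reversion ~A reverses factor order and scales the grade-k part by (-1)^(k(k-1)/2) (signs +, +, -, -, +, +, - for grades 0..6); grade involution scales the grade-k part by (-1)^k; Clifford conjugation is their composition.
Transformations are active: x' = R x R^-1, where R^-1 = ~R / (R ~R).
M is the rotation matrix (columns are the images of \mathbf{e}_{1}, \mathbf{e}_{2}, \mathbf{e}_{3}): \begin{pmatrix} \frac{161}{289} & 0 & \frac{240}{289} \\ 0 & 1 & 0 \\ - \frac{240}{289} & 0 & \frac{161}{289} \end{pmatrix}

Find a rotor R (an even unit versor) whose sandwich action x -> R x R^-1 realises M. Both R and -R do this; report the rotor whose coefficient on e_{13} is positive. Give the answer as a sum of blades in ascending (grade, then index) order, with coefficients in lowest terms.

Method: write R = a + b12*e_{12} + b13*e_{13} + b23*e_{23} with a^2 + b12^2 + b13^2 + b23^2 = 1 (so R^-1 = ~R). Expanding the columns R e_j ~R gives tr M = 4a^2 - 1 and, from the antisymmetric part, M21 - M12 = -4a*b12, M13 - M31 = 4a*b13, M32 - M23 = -4a*b23.
Here tr M = \frac{611}{289}, so a^2 = (1 + tr M)/4 = \frac{225}{289} and a = ±\frac{15}{17}. Taking a = \frac{15}{17}: M21 - M12 = 0, M13 - M31 = \frac{480}{289}, M32 - M23 = 0, giving b12 = 0, b13 = \frac{8}{17}, b23 = 0, i.e. R = \frac{15}{17} + \frac{8}{17} e_{13}.
Its e_{13} coefficient is already positive.
Answer: \frac{15}{17} + \frac{8}{17} e_{13}. Why the constraint matters: R and -R act identically through the sandwich — M has trace \frac{611}{289} either way — so only the sign condition on e_{13} picks one of the two preimages.


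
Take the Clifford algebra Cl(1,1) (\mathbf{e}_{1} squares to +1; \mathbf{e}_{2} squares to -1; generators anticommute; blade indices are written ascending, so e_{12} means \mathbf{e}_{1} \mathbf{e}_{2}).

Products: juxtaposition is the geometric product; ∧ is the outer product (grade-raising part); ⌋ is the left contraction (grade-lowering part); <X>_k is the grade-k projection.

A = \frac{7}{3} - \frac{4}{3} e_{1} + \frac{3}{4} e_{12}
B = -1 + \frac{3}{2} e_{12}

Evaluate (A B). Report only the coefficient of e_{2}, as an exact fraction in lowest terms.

step 1: -\frac{29}{24} + \frac{4}{3} e_{1} - 2 e_{2} + \frac{11}{4} e_{12}
Answer: -2


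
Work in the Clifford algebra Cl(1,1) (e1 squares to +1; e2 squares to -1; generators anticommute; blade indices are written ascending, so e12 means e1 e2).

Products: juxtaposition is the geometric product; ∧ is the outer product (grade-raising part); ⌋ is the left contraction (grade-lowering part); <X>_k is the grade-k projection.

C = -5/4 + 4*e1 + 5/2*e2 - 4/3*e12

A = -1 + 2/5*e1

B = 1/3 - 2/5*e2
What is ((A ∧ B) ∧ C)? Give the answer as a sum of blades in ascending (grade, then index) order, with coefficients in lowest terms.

step 1: -1/3 + 2/15*e1 + 2/5*e2 - 4/25*e12
step 2: 5/12 - 3/2*e1 - 4/3*e2 - 28/45*e12
Answer: 5/12 - 3/2*e1 - 4/3*e2 - 28/45*e12


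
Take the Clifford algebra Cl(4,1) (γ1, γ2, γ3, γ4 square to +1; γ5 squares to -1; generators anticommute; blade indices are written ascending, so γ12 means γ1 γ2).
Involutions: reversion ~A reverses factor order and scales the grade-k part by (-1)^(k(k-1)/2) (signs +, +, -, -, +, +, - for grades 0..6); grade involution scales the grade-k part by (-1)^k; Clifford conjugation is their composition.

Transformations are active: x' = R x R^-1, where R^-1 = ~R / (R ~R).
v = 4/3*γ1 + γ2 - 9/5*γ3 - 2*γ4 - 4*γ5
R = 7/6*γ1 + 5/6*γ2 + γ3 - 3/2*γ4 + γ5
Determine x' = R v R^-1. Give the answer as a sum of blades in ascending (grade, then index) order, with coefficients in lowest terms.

~R = 7/6*γ1 + 5/6*γ2 + γ3 - 3/2*γ4 + γ5, and R ~R = 155/36, so R^-1 = ~R / (155/36).
R v = 683/90 + 1/18*γ12 - 103/30*γ13 - 1/3*γ14 - 6*γ15 - 5/2*γ23 - 1/6*γ24 - 13/3*γ25 - 47/10*γ34 - 11/5*γ35 + 8*γ45
Answer: 2154/775*γ1 + 901/465*γ2 + 4127/775*γ3 - 2548/775*γ4 + 5832/775*γ5


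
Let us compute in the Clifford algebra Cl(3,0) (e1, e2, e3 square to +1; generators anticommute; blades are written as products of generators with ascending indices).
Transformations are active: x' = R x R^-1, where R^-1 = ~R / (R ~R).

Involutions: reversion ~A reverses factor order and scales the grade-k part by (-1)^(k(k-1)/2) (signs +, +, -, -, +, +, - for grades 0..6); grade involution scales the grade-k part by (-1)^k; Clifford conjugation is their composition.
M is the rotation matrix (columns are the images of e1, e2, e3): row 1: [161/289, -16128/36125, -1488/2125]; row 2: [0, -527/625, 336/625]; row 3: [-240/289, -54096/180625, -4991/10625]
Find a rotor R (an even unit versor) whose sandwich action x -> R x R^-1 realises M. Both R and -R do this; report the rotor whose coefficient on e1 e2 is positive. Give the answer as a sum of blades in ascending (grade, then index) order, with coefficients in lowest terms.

Method: write R = a + b12*e1 e2 + b13*e1 e3 + b23*e2 e3 with a^2 + b12^2 + b13^2 + b23^2 = 1 (so R^-1 = ~R). Expanding the columns R e_j ~R gives tr M = 4a^2 - 1 and, from the antisymmetric part, M21 - M12 = -4a*b12, M13 - M31 = 4a*b13, M32 - M23 = -4a*b23.
Here tr M = -5461/7225, so a^2 = (1 + tr M)/4 = 441/7225 and a = ±21/85. Taking a = 21/85: M21 - M12 = 16128/36125, M13 - M31 = 4704/36125, M32 - M23 = -6048/7225, giving b12 = -192/425, b13 = 56/425, b23 = 72/85, i.e. R = 21/85 - 192/425*e1 e2 + 56/425*e1 e3 + 72/85*e2 e3.
Its e1 e2 coefficient is negative, so report the other preimage -R.
Answer: -21/85 + 192/425*e1 e2 - 56/425*e1 e3 - 72/85*e2 e3. Why the constraint matters: R and -R act identically through the sandwich — M has trace -5461/7225 either way — so only the sign condition on e1 e2 picks one of the two preimages.


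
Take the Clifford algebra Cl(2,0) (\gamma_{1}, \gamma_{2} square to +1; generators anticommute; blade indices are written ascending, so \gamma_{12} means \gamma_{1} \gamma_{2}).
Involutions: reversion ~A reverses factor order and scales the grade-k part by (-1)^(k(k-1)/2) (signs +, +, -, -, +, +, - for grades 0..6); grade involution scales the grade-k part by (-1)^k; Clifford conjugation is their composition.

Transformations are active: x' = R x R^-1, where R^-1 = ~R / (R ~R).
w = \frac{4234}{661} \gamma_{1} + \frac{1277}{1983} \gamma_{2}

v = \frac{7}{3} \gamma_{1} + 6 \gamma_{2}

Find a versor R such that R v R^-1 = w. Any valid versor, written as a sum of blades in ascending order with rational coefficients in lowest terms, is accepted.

Reasoning: v^2 = w^2 = \frac{373}{9} since conjugation preserves the quadratic form; R = v + w = \frac{17329}{1983} \gamma_{1} + \frac{13175}{1983} \gamma_{2} is then valid when invertible, keeping its own part and reversing (v - w)/2.
Answer: \frac{17329}{1983} \gamma_{1} + \frac{13175}{1983} \gamma_{2}


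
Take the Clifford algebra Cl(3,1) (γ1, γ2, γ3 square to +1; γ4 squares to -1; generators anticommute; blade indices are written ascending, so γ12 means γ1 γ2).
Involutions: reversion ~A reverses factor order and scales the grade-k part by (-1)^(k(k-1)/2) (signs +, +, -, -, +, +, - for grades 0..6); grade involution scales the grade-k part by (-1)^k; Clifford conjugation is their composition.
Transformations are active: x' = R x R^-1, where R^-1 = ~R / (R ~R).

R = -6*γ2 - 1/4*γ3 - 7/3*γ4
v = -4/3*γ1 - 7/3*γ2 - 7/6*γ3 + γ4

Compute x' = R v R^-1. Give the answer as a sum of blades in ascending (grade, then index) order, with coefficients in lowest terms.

~R = -6*γ2 - 1/4*γ3 - 7/3*γ4, and R ~R = 4409/144, so R^-1 = ~R / (4409/144).
R v = 133/8 - 8*γ12 - 1/3*γ13 - 28/9*γ14 + 77/12*γ23 - 103/9*γ24 - 107/36*γ34
Answer: 4/3*γ1 - 55321/13227*γ2 + 23681/26454*γ3 - 15581/4409*γ4


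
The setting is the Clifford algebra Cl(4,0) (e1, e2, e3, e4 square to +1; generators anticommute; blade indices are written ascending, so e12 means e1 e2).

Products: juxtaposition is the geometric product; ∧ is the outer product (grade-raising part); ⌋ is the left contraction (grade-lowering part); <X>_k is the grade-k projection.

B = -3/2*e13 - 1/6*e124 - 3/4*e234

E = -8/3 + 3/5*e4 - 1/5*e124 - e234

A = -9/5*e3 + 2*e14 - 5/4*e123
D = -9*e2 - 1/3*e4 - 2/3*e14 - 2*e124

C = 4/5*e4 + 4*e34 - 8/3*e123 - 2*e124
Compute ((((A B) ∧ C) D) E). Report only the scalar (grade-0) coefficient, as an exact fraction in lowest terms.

step 1: -27/10*e1 + 37/24*e2 - 15/16*e14 - 27/20*e24 - 77/24*e34 - 3/2*e123 + 3/10*e1234
step 2: -54/25*e14 + 37/30*e24 - 54/5*e134 + 37/6*e234 - 6/5*e1234
step 3: -36/25 + 239/75*e1 + 1759/450*e2 + 24/5*e3 + 111/10*e4 - 37/45*e12 + 239/15*e13 + 1687/90*e23 - 111/2*e34 + 203/45*e123 - 486/25*e124 + 54/5*e134 + 486/5*e1234
step 4: 1653/250 + 19958/225*e1 - 88997/1350*e2 - 1333/50*e3 - 2971/250*e4 - 6017/6750*e12 - 3728/225*e13 + 16211/2250*e14 - 85381/1350*e23 + 1627/250*e24 + 22181/150*e34 + 77477/1350*e123 + 8446/125*e124 - 6601/450*e134 + 19/2*e234 - 6516/25*e1234
Answer: 1653/250


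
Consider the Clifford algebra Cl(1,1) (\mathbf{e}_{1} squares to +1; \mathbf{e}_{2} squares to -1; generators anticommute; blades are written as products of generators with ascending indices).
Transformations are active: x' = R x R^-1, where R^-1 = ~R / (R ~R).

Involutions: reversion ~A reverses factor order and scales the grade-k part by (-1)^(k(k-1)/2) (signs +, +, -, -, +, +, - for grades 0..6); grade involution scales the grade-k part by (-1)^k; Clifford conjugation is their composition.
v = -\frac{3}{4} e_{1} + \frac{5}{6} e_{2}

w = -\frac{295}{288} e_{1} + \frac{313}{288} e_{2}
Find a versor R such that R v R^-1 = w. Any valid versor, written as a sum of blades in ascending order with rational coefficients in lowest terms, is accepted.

Key observation: q(v) = q(w) = -\frac{19}{144} (sandwiches preserve the norm), so R = v + w = -\frac{511}{288} e_{1} + \frac{553}{288} e_{2} works whenever it is invertible — the component of v along it is kept and (v - w)/2 reverses, sending v to w.
Answer: -\frac{511}{288} e_{1} + \frac{553}{288} e_{2}


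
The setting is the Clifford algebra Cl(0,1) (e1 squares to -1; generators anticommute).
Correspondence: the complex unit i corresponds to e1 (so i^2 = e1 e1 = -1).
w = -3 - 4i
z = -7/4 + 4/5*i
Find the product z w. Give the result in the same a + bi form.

In blades: z = -7/4 + 4/5*e1, w = -3 - 4*e1.
Distribute z over w term by term (generator squares from the signature, products reordered to ascending indices): (-7/4)*w = 21/4 + 7*e1; (4/5*e1)*w = 16/5 - 12/5*e1.
Sum: 169/20 + 23/5*e1; translating back through the correspondence:
Answer: 169/20 + 23/5*i


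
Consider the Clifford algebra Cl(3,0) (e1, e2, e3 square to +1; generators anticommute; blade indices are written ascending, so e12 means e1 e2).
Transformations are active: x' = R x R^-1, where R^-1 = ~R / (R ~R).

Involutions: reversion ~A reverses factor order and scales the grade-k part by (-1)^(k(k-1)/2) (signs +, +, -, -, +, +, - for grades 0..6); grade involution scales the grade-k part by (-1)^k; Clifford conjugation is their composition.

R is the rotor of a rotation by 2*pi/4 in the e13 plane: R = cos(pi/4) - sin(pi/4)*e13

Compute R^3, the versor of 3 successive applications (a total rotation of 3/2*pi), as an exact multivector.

Because a rotor carries half the rotation angle, composing 3 copies of this e13-plane rotor multiplies the phase: 3*(pi/4) = 3*pi/4, hence R^3 = cos(3*pi/4) - sin(3*pi/4)*e13.
cos(3*pi/4) = -sqrt(2)/2 and sin(3*pi/4) = sqrt(2)/2, so R^3 = -sqrt(2)/2 - sqrt(2)/2*e13. The net rotation is 3/2*pi; the rotor keeps the half-angle phase exactly.
Answer: -sqrt(2)/2 - sqrt(2)/2*e13


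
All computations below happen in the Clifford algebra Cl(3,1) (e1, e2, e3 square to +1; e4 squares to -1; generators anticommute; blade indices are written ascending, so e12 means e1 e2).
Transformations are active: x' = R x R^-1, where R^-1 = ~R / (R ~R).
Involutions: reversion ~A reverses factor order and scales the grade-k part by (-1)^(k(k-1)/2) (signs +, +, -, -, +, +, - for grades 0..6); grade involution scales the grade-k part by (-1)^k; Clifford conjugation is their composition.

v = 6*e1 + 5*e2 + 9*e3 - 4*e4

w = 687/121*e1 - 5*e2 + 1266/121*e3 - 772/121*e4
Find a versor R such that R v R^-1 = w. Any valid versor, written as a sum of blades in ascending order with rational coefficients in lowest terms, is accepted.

Take R = v + w = 1413/121*e1 + 2355/121*e3 - 1256/121*e4. Because q(v) = q(w) = 126, conjugation by R sends v exactly to w.
Answer: 1413/121*e1 + 2355/121*e3 - 1256/121*e4


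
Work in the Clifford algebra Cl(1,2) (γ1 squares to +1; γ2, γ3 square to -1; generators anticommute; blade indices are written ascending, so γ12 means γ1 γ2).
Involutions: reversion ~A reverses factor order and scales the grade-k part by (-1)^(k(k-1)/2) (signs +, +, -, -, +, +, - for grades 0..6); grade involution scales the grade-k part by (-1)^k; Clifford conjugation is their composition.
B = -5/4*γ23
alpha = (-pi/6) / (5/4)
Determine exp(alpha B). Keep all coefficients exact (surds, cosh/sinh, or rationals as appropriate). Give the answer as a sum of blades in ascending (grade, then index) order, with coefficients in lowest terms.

B^2 = (-5/4)^2*(γ23)^2 = 25/16*(-1) = -25/16 (a basis 2-blade squares to minus the product of its generators' squares).
B^2 = -25/16 — a negative square means the series sums to a rotation: l = 5/4, alpha*l = -pi/6, so exp(alpha B) = cos(-pi/6) + (sin(-pi/6)/(5/4))*B = sqrt(3)/2 + (-2/5)*B.
Answer: sqrt(3)/2 + 1/2*γ23


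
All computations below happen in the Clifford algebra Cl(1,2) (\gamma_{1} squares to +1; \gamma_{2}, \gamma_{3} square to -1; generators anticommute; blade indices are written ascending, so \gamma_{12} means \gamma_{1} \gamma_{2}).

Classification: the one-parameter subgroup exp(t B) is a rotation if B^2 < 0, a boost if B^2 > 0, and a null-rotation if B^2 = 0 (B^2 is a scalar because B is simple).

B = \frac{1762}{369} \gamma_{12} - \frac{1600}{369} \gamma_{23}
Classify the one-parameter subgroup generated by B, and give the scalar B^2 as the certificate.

B^2 term by term: the squares give (\frac{1762}{369})^2*(\gamma_{12})^2 + (-\frac{1600}{369})^2*(\gamma_{23})^2 = \frac{3104644}{136161}*(+1) + \frac{2560000}{136161}*(-1) = 4 (each basis 2-blade squares to minus the product of its generators' squares); cross terms between blades sharing an index anticommute and cancel. So B^2 = 4.
Answer: boost, certificate B^2 = 4. The scalar 4 is the complete invariant here: its sign names the subgroup type.
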